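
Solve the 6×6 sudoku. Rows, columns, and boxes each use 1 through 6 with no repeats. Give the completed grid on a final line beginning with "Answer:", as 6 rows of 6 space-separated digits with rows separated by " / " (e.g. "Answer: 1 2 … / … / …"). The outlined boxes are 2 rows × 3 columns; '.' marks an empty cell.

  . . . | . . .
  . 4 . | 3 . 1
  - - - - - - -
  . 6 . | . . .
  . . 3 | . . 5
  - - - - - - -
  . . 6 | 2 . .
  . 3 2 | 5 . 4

Step 1. [r6c1∈{1}] r6c1's peers cover all but 1. So r6c1=1.
Step 2. [r3c3∈{1,4,5}] in col 3, 4 fits only at r3c3, so r3c3=4.
Step 3. [r1c6∈{2,6}] r1c6 is the only open cell in col 6 admitting 6 ⇒ r1c6=6.
Step 4. [r2c3∈{5}] only 5 remains possible at r2c3. So r2c3=5.
Step 5. [r4c1∈{2}] r4c1 is down to just 2. So r4c1=2.
Step 6. [r4c4∈{1,4,6}] col 4 places 6 nowhere but r4c4 ⇒ r4c4=6.
Step 7. [r5c5∈{1,3}] across row 5, 1 lands solely at r5c5, so r5c5=1.
Step 8. [r1c2∈{1,2}] across col 2, 2 lands solely at r1c2. So r1c2=2.
Step 9. [r3c6∈{2,3}] in col 6, 2 fits only at r3c6, so r3c6=2.
Step 10. [r5c1∈{4,5}] r5c1 is the only open cell in row 5 admitting 4. So r5c1=4.
Step 11. [r1c4∈{4}] nothing but 4 survives at r1c4. So r1c4=4.
Step 12. [r1c1∈{3}] nothing but 3 survives at r1c1 ⇒ r1c1=3.
Step 13. [r4c2∈{1}] r4c2's peers cover all but 1. So r4c2=1.
Step 14. [r2c1∈{6}] only 6 remains possible at r2c1 ⇒ r2c1=6.
Step 15. [r1c5∈{5}] r1c5 is down to just 5 ⇒ r1c5=5.
Step 16. [r3c5∈{3}] r3c5's peers cover all but 3 ⇒ r3c5=3.
Step 17. [r1c3∈{1}] r1c3's peers cover all but 1 ⇒ r1c3=1.
Step 18. [r3c4∈{1}] r3c4's peers cover all but 1 ⇒ r3c4=1.
Step 19. [r5c6∈{3}] nothing but 3 survives at r5c6. So r5c6=3.
Step 20. [r4c5∈{4}] nothing but 4 survives at r4c5 ⇒ r4c5=4.
Step 21. [r2c5∈{2}] only 2 remains possible at r2c5. So r2c5=2.
Step 22. [r5c2∈{5}] r5c2's peers cover all but 5. So r5c2=5.
Step 23. [r6c5∈{6}] r6c5's peers cover all but 6, so r6c5=6.
Step 24. [r3c1∈{5}] r3c1 is down to just 5, so r3c1=5.

Answer: 3 2 1 4 5 6 / 6 4 5 3 2 1 / 5 6 4 1 3 2 / 2 1 3 6 4 5 / 4 5 6 2 1 3 / 1 3 2 5 6 4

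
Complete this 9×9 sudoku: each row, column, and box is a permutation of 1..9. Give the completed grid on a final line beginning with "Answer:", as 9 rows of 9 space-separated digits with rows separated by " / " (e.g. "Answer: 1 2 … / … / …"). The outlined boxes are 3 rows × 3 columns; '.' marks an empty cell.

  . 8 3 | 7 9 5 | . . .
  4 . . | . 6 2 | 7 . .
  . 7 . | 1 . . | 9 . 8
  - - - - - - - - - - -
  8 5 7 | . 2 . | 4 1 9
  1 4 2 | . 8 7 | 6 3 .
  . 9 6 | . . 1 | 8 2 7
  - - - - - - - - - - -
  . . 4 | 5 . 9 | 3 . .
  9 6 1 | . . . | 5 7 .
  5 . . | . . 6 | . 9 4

Step 1. [r4c6∈{3}] r4c6's peers cover all but 3 ⇒ r4c6=3.
Step 2. [r3c5∈{3,4}] across row 3, 3 lands solely at r3c5. So r3c5=3.
Step 3. [r8c9∈{2}] r8c9 is down to just 2 ⇒ r8c9=2.
Step 4. [r3c1∈{2,6}] in row 3, 2 fits only at r3c1. So r3c1=2.
Step 5. [r3c8∈{4,5,6}] r3c8 is the only open cell in row 3 admitting 6, so r3c8=6.
Step 6. [r8c4∈{3,4,8}] 3 has one home in row 8: r8c4, so r8c4=3.
Step 7. [r9c7∈{1}] nothing but 1 survives at r9c7, so r9c7=1.
Step 8. [r2c8∈{5}] only 5 remains possible at r2c8. So r2c8=5.
Step 9. [r8c5∈{4}] r8c5 is down to just 4, so r8c5=4.
Step 10. [r9c4∈{2,8}] across col 4, 2 lands solely at r9c4. So r9c4=2.
Step 11. [r9c5∈{7}] r9c5's peers cover all but 7 ⇒ r9c5=7.
Step 12. [r1c9∈{1}] r1c9's peers cover all but 1, so r1c9=1.
Step 13. [r1c7∈{2}] r1c7 is down to just 2, so r1c7=2.
Step 14. [r3c6∈{4}] r3c6 has the single candidate 4 ⇒ r3c6=4.
Step 15. [r1c8∈{4}] r1c8 is down to just 4. So r1c8=4.
Step 16. [r5c4∈{9}] only 9 remains possible at r5c4, so r5c4=9.
Step 17. [r7c8∈{8}] r7c8 is down to just 8, so r7c8=8.
Step 18. [r6c5∈{5}] r6c5 has the single candidate 5, so r6c5=5.
Step 19. [r3c3∈{5}] only 5 remains possible at r3c3. So r3c3=5.
Step 20. [r5c9∈{5}] r5c9 is down to just 5. So r5c9=5.
Step 21. [r7c2∈{2}] r7c2's peers cover all but 2. So r7c2=2.
Step 22. [r7c9∈{6}] nothing but 6 survives at r7c9, so r7c9=6.
Step 23. [r4c4∈{6}] nothing but 6 survives at r4c4 ⇒ r4c4=6.
Step 24. [r6c4∈{4}] only 4 remains possible at r6c4. So r6c4=4.
Step 25. [r6c1∈{3}] r6c1 has the single candidate 3, so r6c1=3.
Step 26. [r2c2∈{1}] r2c2 is down to just 1. So r2c2=1.
Step 27. [r2c4∈{8}] nothing but 8 survives at r2c4. So r2c4=8.
Step 28. [r7c5∈{1}] nothing but 1 survives at r7c5. So r7c5=1.
Step 29. [r2c3∈{9}] only 9 remains possible at r2c3. So r2c3=9.
Step 30. [r9c3∈{8}] nothing but 8 survives at r9c3 ⇒ r9c3=8.
Step 31. [r9c2∈{3}] r9c2's peers cover all but 3, so r9c2=3.
Step 32. [r7c1∈{7}] only 7 remains possible at r7c1. So r7c1=7.
Step 33. [r1c1∈{6}] r1c1's peers cover all but 6. So r1c1=6.
Step 34. [r8c6∈{8}] r8c6's peers cover all but 8. So r8c6=8.
Step 35. [r2c9∈{3}] nothing but 3 survives at r2c9 ⇒ r2c9=3.

Answer: 6 8 3 7 9 5 2 4 1 / 4 1 9 8 6 2 7 5 3 / 2 7 5 1 3 4 9 6 8 / 8 5 7 6 2 3 4 1 9 / 1 4 2 9 8 7 6 3 5 / 3 9 6 4 5 1 8 2 7 / 7 2 4 5 1 9 3 8 6 / 9 6 1 3 4 8 5 7 2 / 5 3 8 2 7 6 1 9 4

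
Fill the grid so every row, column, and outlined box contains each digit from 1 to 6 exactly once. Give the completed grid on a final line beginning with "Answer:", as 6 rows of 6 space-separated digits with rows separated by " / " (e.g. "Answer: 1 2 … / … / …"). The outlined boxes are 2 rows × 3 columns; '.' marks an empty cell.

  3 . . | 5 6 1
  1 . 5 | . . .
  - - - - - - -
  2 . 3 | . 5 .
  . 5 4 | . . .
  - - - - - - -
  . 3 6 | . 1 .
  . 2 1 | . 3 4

Step 1. [r4c4∈{1,2,3,6}] in row 4, 1 fits only at r4c4 ⇒ r4c4=1.
Step 2. [r4c6∈{2,3,6}] row 4 places 3 nowhere but r4c6, so r4c6=3.
Step 3. [r2c6∈{2}] only 2 remains possible at r2c6. So r2c6=2.
Step 4. [r2c5∈{4}] nothing but 4 survives at r2c5, so r2c5=4.
Step 5. [r3c6∈{6}] only 6 remains possible at r3c6, so r3c6=6.
Step 6. [r5c6∈{5}] nothing but 5 survives at r5c6. So r5c6=5.
Step 7. [r6c1∈{5}] nothing but 5 survives at r6c1. So r6c1=5.
Step 8. [r3c2∈{1}] r3c2 has the single candidate 1 ⇒ r3c2=1.
Step 9. [r2c2∈{6}] r2c2 is down to just 6. So r2c2=6.
Step 10. [r2c4∈{3}] only 3 remains possible at r2c4 ⇒ r2c4=3.
Step 11. [r1c2∈{4}] r1c2 is down to just 4 ⇒ r1c2=4.
Step 12. [r4c1∈{6}] only 6 remains possible at r4c1. So r4c1=6.
Step 13. [r6c4∈{6}] r6c4 has the single candidate 6. So r6c4=6.
Step 14. [r1c3∈{2}] r1c3 is down to just 2, so r1c3=2.
Step 15. [r5c4∈{2}] r5c4's peers cover all but 2, so r5c4=2.
Step 16. [r5c1∈{4}] nothing but 4 survives at r5c1, so r5c1=4.
Step 17. [r3c4∈{4}] r3c4 is down to just 4 ⇒ r3c4=4.
Step 18. [r4c5∈{2}] r4c5 is down to just 2, so r4c5=2.

Answer: 3 4 2 5 6 1 / 1 6 5 3 4 2 / 2 1 3 4 5 6 / 6 5 4 1 2 3 / 4 3 6 2 1 5 / 5 2 1 6 3 4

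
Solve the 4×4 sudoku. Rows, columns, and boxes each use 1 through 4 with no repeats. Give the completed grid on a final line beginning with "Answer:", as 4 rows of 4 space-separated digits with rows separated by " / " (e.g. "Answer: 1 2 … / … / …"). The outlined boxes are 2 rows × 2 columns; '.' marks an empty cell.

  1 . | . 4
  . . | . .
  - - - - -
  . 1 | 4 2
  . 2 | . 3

Step 1. [r2c1∈{2,3,4}] col 1 places 2 nowhere but r2c1, so r2c1=2.
Step 2. [r1c2∈{3}] nothing but 3 survives at r1c2, so r1c2=3.
Step 3. [r2c4∈{1}] r2c4 is down to just 1. So r2c4=1.
Step 4. [r4c1∈{4}] r4c1's peers cover all but 4 ⇒ r4c1=4.
Step 5. [r2c3∈{3}] r2c3 has the single candidate 3. So r2c3=3.
Step 6. [r2c2∈{4}] r2c2 has the single candidate 4, so r2c2=4.
Step 7. [r4c3∈{1}] r4c3's peers cover all but 1 ⇒ r4c3=1.
Step 8. [r1c3∈{2}] only 2 remains possible at r1c3. So r1c3=2.
Step 9. [r3c1∈{3}] only 3 remains possible at r3c1, so r3c1=3.

Answer: 1 3 2 4 / 2 4 3 1 / 3 1 4 2 / 4 2 1 3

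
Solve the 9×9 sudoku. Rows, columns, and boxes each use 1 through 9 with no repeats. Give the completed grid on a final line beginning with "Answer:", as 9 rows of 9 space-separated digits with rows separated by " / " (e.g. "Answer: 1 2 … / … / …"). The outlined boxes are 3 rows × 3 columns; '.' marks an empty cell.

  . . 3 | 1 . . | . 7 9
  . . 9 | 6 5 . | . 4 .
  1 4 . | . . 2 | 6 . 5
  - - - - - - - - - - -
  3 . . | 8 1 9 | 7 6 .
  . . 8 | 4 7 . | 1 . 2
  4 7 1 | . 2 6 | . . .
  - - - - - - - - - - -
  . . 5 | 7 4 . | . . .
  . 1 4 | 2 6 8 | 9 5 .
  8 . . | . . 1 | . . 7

Step 1. [r7c6∈{3}] only 3 remains possible at r7c6 ⇒ r7c6=3.
Step 2. [r5c8∈{3,9}] 3 has one home in row 5: r5c8, so r5c8=3.
Step 3. [r3c8∈{8}] r3c8 is down to just 8 ⇒ r3c8=8.
Step 4. [r1c7∈{2}] r1c7's peers cover all but 2, so r1c7=2.
Step 5. [r4c2∈{2,5}] row 4 places 5 nowhere but r4c2. So r4c2=5.
Step 6. [r7c9∈{1,6,8}] r7c9 is the only open cell in col 9 admitting 6, so r7c9=6.
Step 7. [r9c2∈{2,3,6,9}] in col 2, 3 fits only at r9c2. So r9c2=3.
Step 8. [r9c8∈{2}] r9c8 is down to just 2. So r9c8=2.
Step 9. [r6c7∈{5,8}] across col 7, 5 lands solely at r6c7, so r6c7=5.
Step 10. [r9c5∈{9}] r9c5's peers cover all but 9. So r9c5=9.
Step 11. [r2c2∈{2,8}] across row 2, 8 lands solely at r2c2, so r2c2=8.
Step 12. [r7c2∈{2,9}] across col 2, 2 lands solely at r7c2. So r7c2=2.
Step 13. [r5c2∈{6,9}] 9 has one home in col 2: r5c2, so r5c2=9.
Step 14. [r5c1∈{6}] only 6 remains possible at r5c1 ⇒ r5c1=6.
Step 15. [r6c4∈{3}] r6c4 is down to just 3 ⇒ r6c4=3.
Step 16. [r2c6∈{7}] only 7 remains possible at r2c6 ⇒ r2c6=7.
Step 17. [r8c9∈{3}] r8c9 is down to just 3. So r8c9=3.
Step 18. [r5c6∈{5}] only 5 remains possible at r5c6 ⇒ r5c6=5.
Step 19. [r4c3∈{2}] r4c3 is down to just 2, so r4c3=2.
Step 20. [r7c8∈{1}] nothing but 1 survives at r7c8 ⇒ r7c8=1.
Step 21. [r1c5∈{8}] only 8 remains possible at r1c5. So r1c5=8.
Step 22. [r2c7∈{3}] nothing but 3 survives at r2c7. So r2c7=3.
Step 23. [r1c1∈{5}] r1c1 has the single candidate 5 ⇒ r1c1=5.
Step 24. [r3c5∈{3}] r3c5's peers cover all but 3 ⇒ r3c5=3.
Step 25. [r2c9∈{1}] only 1 remains possible at r2c9 ⇒ r2c9=1.
Step 26. [r2c1∈{2}] r2c1 is down to just 2. So r2c1=2.
Step 27. [r9c4∈{5}] r9c4's peers cover all but 5 ⇒ r9c4=5.
Step 28. [r8c1∈{7}] r8c1 is down to just 7, so r8c1=7.
Step 29. [r7c7∈{8}] r7c7 is down to just 8. So r7c7=8.
Step 30. [r6c9∈{8}] only 8 remains possible at r6c9, so r6c9=8.
Step 31. [r9c3∈{6}] nothing but 6 survives at r9c3. So r9c3=6.
Step 32. [r4c9∈{4}] r4c9's peers cover all but 4, so r4c9=4.
Step 33. [r3c3∈{7}] only 7 remains possible at r3c3 ⇒ r3c3=7.
Step 34. [r7c1∈{9}] only 9 remains possible at r7c1, so r7c1=9.
Step 35. [r9c7∈{4}] r9c7 is down to just 4, so r9c7=4.
Step 36. [r3c4∈{9}] only 9 remains possible at r3c4. So r3c4=9.
Step 37. [r1c2∈{6}] only 6 remains possible at r1c2. So r1c2=6.
Step 38. [r6c8∈{9}] only 9 remains possible at r6c8, so r6c8=9.
Step 39. [r1c6∈{4}] r1c6's peers cover all but 4. So r1c6=4.

Answer: 5 6 3 1 8 4 2 7 9 / 2 8 9 6 5 7 3 4 1 / 1 4 7 9 3 2 6 8 5 / 3 5 2 8 1 9 7 6 4 / 6 9 8 4 7 5 1 3 2 / 4 7 1 3 2 6 5 9 8 / 9 2 5 7 4 3 8 1 6 / 7 1 4 2 6 8 9 5 3 / 8 3 6 5 9 1 4 2 7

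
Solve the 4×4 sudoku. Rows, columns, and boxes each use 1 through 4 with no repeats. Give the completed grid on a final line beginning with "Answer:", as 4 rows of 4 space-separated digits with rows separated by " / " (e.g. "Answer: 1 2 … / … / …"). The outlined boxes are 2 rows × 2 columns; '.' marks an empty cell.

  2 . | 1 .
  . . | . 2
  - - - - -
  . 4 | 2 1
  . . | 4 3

Step 1. [r1c2∈{3}] r1c2's peers cover all but 3, so r1c2=3.
Step 2. [r4c1∈{1}] nothing but 1 survives at r4c1 ⇒ r4c1=1.
Step 3. [r1c4∈{4}] only 4 remains possible at r1c4, so r1c4=4.
Step 4. [r4c2∈{2}] nothing but 2 survives at r4c2, so r4c2=2.
Step 5. [r2c1∈{4}] r2c1 has the single candidate 4, so r2c1=4.
Step 6. [r3c1∈{3}] r3c1's peers cover all but 3, so r3c1=3.
Step 7. [r2c3∈{3}] r2c3 has the single candidate 3, so r2c3=3.
Step 8. [r2c2∈{1}] only 1 remains possible at r2c2 ⇒ r2c2=1.

Answer: 2 3 1 4 / 4 1 3 2 / 3 4 2 1 / 1 2 4 3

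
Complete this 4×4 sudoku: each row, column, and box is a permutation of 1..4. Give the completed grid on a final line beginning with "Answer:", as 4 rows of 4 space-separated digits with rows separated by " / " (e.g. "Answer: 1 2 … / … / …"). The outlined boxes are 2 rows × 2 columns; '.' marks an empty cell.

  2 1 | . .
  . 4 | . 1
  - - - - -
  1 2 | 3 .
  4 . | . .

Step 1. [r4c3∈{1,2}] row 4 places 1 nowhere but r4c3, so r4c3=1.
Step 2. [r1c4∈{3,4}] 3 has one home in row 1: r1c4 ⇒ r1c4=3.
Step 3. [r1c3∈{4}] nothing but 4 survives at r1c3, so r1c3=4.
Step 4. [r2c1∈{3}] r2c1's peers cover all but 3 ⇒ r2c1=3.
Step 5. [r3c4∈{4}] only 4 remains possible at r3c4, so r3c4=4.
Step 6. [r4c4∈{2}] r4c4 is down to just 2 ⇒ r4c4=2.
Step 7. [r4c2∈{3}] r4c2 is down to just 3, so r4c2=3.
Step 8. [r2c3∈{2}] r2c3 has the single candidate 2, so r2c3=2.

Answer: 2 1 4 3 / 3 4 2 1 / 1 2 3 4 / 4 3 1 2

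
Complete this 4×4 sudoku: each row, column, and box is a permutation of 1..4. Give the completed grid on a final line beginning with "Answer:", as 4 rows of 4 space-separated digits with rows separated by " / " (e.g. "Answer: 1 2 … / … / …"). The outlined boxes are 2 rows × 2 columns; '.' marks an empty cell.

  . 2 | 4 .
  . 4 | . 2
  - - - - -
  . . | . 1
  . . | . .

Step 1. [r3c2∈{3}] only 3 remains possible at r3c2. So r3c2=3.
Step 2. [r1c1∈{1,3}] across row 1, 1 lands solely at r1c1. So r1c1=1.
Step 3. [r4c4∈{3,4}] r4c4 is the only open cell in col 4 admitting 4. So r4c4=4.
Step 4. [r3c3∈{2}] only 2 remains possible at r3c3. So r3c3=2.
Step 5. [r4c3∈{3}] only 3 remains possible at r4c3 ⇒ r4c3=3.
Step 6. [r1c4∈{3}] r1c4's peers cover all but 3. So r1c4=3.
Step 7. [r4c2∈{1}] r4c2 has the single candidate 1. So r4c2=1.
Step 8. [r4c1∈{2}] nothing but 2 survives at r4c1, so r4c1=2.
Step 9. [r2c1∈{3}] r2c1 is down to just 3. So r2c1=3.
Step 10. [r3c1∈{4}] nothing but 4 survives at r3c1. So r3c1=4.
Step 11. [r2c3∈{1}] only 1 remains possible at r2c3 ⇒ r2c3=1.

Answer: 1 2 4 3 / 3 4 1 2 / 4 3 2 1 / 2 1 3 4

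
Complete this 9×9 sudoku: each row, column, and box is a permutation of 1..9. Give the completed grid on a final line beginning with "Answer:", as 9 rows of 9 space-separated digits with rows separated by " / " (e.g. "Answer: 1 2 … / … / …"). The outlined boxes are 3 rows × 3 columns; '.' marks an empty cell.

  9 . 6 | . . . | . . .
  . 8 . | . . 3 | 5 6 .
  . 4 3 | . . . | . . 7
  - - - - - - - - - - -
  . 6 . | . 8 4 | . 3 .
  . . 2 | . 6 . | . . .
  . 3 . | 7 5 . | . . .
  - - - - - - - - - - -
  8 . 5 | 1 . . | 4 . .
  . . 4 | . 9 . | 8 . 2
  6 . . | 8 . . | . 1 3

Step 1. [r9c6∈{2,5,7}] r9c6 is the only open cell in row 9 admitting 5 ⇒ r9c6=5.
Step 2. [r6c7∈{1,2,6,9}] across col 7, 6 lands solely at r6c7. So r6c7=6.
Step 3. [r9c5∈{2,4,7}] r9c5 is the only open cell in row 9 admitting 4, so r9c5=4.
Step 4. [r6c3∈{1,8,9}] across col 3, 8 lands solely at r6c3 ⇒ r6c3=8.
Step 5. [r9c2∈{2,7,9}] across row 9, 2 lands solely at r9c2. So r9c2=2.
Step 6. [r8c1∈{1,3,7}] 3 has one home in col 1: r8c1. So r8c1=3.
Step 7. [r8c2∈{1,7}] row 8 places 1 nowhere but r8c2. So r8c2=1.
Step 8. [r8c4∈{6}] r8c4 is down to just 6, so r8c4=6.
Step 9. [r3c6∈{1,2,6,8,9}] 6 has one home in row 3: r3c6, so r3c6=6.
Step 10. [r3c8∈{2,8,9}] r3c8 is the only open cell in row 3 admitting 8. So r3c8=8.
Step 11. [r8c6∈{7}] nothing but 7 survives at r8c6 ⇒ r8c6=7.
Step 12. [r5c9∈{1,4,5,8,9}] 8 has one home in row 5: r5c9, so r5c9=8.
Step 13. [r4c9∈{1,5,9}] r4c9 is the only open cell in col 9 admitting 5 ⇒ r4c9=5.
Step 14. [r7c6∈{2}] only 2 remains possible at r7c6 ⇒ r7c6=2.
Step 15. [r4c4∈{2,9}] 2 has one home in box 5: r4c4. So r4c4=2.
Step 16. [r6c8∈{2,4,9}] across row 6, 2 lands solely at r6c8, so r6c8=2.
Step 17. [r1c8∈{4}] r1c8's peers cover all but 4. So r1c8=4.
Step 18. [r1c9∈{1}] r1c9's peers cover all but 1, so r1c9=1.
Step 19. [r5c1∈{1,4,5,7}] 4 has one home in row 5: r5c1 ⇒ r5c1=4.
Step 20. [r6c1∈{1}] r6c1's peers cover all but 1, so r6c1=1.
Step 21. [r4c1∈{7}] r4c1's peers cover all but 7. So r4c1=7.
Step 22. [r2c9∈{9}] r2c9 is down to just 9 ⇒ r2c9=9.
Step 23. [r4c3∈{9}] r4c3 has the single candidate 9. So r4c3=9.
Step 24. [r3c7∈{2}] r3c7 has the single candidate 2 ⇒ r3c7=2.
Step 25. [r9c3∈{7}] nothing but 7 survives at r9c3. So r9c3=7.
Step 26. [r2c5∈{1,2,7}] 7 has one home in row 2: r2c5. So r2c5=7.
Step 27. [r5c7∈{1,7,9}] col 7 places 7 nowhere but r5c7 ⇒ r5c7=7.
Step 28. [r5c8∈{9}] r5c8 is down to just 9, so r5c8=9.
Step 29. [r3c1∈{5}] r3c1 is down to just 5. So r3c1=5.
Step 30. [r5c6∈{1}] nothing but 1 survives at r5c6 ⇒ r5c6=1.
Step 31. [r3c4∈{9}] nothing but 9 survives at r3c4, so r3c4=9.
Step 32. [r2c1∈{2}] r2c1 has the single candidate 2 ⇒ r2c1=2.
Step 33. [r7c8∈{7}] r7c8 is down to just 7. So r7c8=7.
Step 34. [r5c4∈{3}] only 3 remains possible at r5c4 ⇒ r5c4=3.
Step 35. [r2c3∈{1}] r2c3 is down to just 1, so r2c3=1.
Step 36. [r1c7∈{3}] only 3 remains possible at r1c7 ⇒ r1c7=3.
Step 37. [r7c5∈{3}] r7c5 is down to just 3 ⇒ r7c5=3.
Step 38. [r6c9∈{4}] only 4 remains possible at r6c9. So r6c9=4.
Step 39. [r3c5∈{1}] r3c5's peers cover all but 1. So r3c5=1.
Step 40. [r5c2∈{5}] r5c2 is down to just 5. So r5c2=5.
Step 41. [r7c2∈{9}] r7c2 has the single candidate 9 ⇒ r7c2=9.
Step 42. [r1c5∈{2}] r1c5's peers cover all but 2. So r1c5=2.
Step 43. [r8c8∈{5}] r8c8's peers cover all but 5 ⇒ r8c8=5.
Step 44. [r6c6∈{9}] nothing but 9 survives at r6c6 ⇒ r6c6=9.
Step 45. [r7c9∈{6}] r7c9's peers cover all but 6, so r7c9=6.
Step 46. [r1c2∈{7}] r1c2 has the single candidate 7, so r1c2=7.
Step 47. [r2c4∈{4}] nothing but 4 survives at r2c4 ⇒ r2c4=4.
Step 48. [r4c7∈{1}] r4c7 is down to just 1 ⇒ r4c7=1.
Step 49. [r1c6∈{8}] nothing but 8 survives at r1c6. So r1c6=8.
Step 50. [r1c4∈{5}] nothing but 5 survives at r1c4. So r1c4=5.
Step 51. [r9c7∈{9}] r9c7 has the single candidate 9 ⇒ r9c7=9.

Answer: 9 7 6 5 2 8 3 4 1 / 2 8 1 4 7 3 5 6 9 / 5 4 3 9 1 6 2 8 7 / 7 6 9 2 8 4 1 3 5 / 4 5 2 3 6 1 7 9 8 / 1 3 8 7 5 9 6 2 4 / 8 9 5 1 3 2 4 7 6 / 3 1 4 6 9 7 8 5 2 / 6 2 7 8 4 5 9 1 3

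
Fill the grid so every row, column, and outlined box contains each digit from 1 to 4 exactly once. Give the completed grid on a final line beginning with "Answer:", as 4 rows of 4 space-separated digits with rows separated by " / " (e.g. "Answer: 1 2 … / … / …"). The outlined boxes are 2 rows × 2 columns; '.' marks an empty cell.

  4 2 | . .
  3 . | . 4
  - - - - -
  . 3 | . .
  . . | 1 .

Step 1. [r3c4∈{2}] r3c4 is down to just 2, so r3c4=2.
Step 2. [r1c3∈{3}] nothing but 3 survives at r1c3. So r1c3=3.
Step 3. [r2c3∈{2}] nothing but 2 survives at r2c3 ⇒ r2c3=2.
Step 4. [r4c4∈{3}] r4c4's peers cover all but 3. So r4c4=3.
Step 5. [r4c2∈{4}] only 4 remains possible at r4c2. So r4c2=4.
Step 6. [r2c2∈{1}] r2c2's peers cover all but 1. So r2c2=1.
Step 7. [r3c1∈{1}] r3c1 has the single candidate 1 ⇒ r3c1=1.
Step 8. [r1c4∈{1}] r1c4's peers cover all but 1. So r1c4=1.
Step 9. [r4c1∈{2}] nothing but 2 survives at r4c1 ⇒ r4c1=2.
Step 10. [r3c3∈{4}] r3c3 is down to just 4 ⇒ r3c3=4.

Answer: 4 2 3 1 / 3 1 2 4 / 1 3 4 2 / 2 4 1 3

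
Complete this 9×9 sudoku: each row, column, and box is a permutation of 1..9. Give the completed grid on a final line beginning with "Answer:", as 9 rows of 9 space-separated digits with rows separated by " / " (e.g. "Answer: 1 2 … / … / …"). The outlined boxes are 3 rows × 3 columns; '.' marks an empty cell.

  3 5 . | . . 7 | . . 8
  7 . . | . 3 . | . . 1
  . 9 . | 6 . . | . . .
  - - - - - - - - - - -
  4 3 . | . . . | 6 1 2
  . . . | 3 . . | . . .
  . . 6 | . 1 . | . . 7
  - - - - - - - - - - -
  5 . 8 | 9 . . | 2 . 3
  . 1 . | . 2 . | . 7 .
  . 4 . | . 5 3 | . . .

Step 1. [r1c8∈{2,4,6,9}] row 1 places 6 nowhere but r1c8. So r1c8=6.
Step 2. [r7c8∈{4}] only 4 remains possible at r7c8 ⇒ r7c8=4.
Step 3. [r7c6∈{1,6}] 1 has one home in row 7: r7c6 ⇒ r7c6=1.
Step 4. [r3c7∈{3,4,5,7}] in row 3, 7 fits only at r3c7, so r3c7=7.
Step 5. [r6c7∈{3,4,5,8,9}] in col 7, 3 fits only at r6c7, so r6c7=3.
Step 6. [r1c4∈{1,2,4}] 1 has one home in col 4: r1c4, so r1c4=1.
Step 7. [r1c3∈{2,4}] r1c3 is the only open cell in row 1 admitting 2 ⇒ r1c3=2.
Step 8. [r2c3∈{4}] r2c3 has the single candidate 4, so r2c3=4.
Step 9. [r9c1∈{2,6,9}] r9c1 is the only open cell in row 9 admitting 2. So r9c1=2.
Step 10. [r8c1∈{6,9}] r8c1 is the only open cell in col 1 admitting 6 ⇒ r8c1=6.
Step 11. [r5c6∈{2,4,5,6,8,9}] col 6 places 6 nowhere but r5c6. So r5c6=6.
Step 12. [r5c2∈{2,7,8}] row 5 places 2 nowhere but r5c2 ⇒ r5c2=2.
Step 13. [r6c2∈{8}] r6c2 is down to just 8. So r6c2=8.
Step 14. [r6c1∈{9}] r6c1 is down to just 9. So r6c1=9.
Step 15. [r6c8∈{5}] r6c8 is down to just 5 ⇒ r6c8=5.
Step 16. [r3c1∈{1,8}] across col 1, 8 lands solely at r3c1 ⇒ r3c1=8.
Step 17. [r3c5∈{4}] r3c5's peers cover all but 4 ⇒ r3c5=4.
Step 18. [r1c5∈{9}] nothing but 9 survives at r1c5, so r1c5=9.
Step 19. [r3c9∈{5}] r3c9 has the single candidate 5. So r3c9=5.
Step 20. [r8c9∈{9}] r8c9 has the single candidate 9, so r8c9=9.
Step 21. [r3c6∈{2}] r3c6 has the single candidate 2. So r3c6=2.
Step 22. [r9c8∈{8}] nothing but 8 survives at r9c8. So r9c8=8.
Step 23. [r5c7∈{4,8,9}] r5c7 is the only open cell in col 7 admitting 8 ⇒ r5c7=8.
Step 24. [r5c5∈{7}] r5c5 has the single candidate 7. So r5c5=7.
Step 25. [r6c6∈{4}] r6c6 has the single candidate 4, so r6c6=4.
Step 26. [r8c6∈{8}] nothing but 8 survives at r8c6, so r8c6=8.
Step 27. [r4c3∈{5,7}] 7 has one home in row 4: r4c3, so r4c3=7.
Step 28. [r2c4∈{5,8}] across row 2, 8 lands solely at r2c4, so r2c4=8.
Step 29. [r4c4∈{5}] nothing but 5 survives at r4c4. So r4c4=5.
Step 30. [r3c3∈{1}] r3c3 has the single candidate 1 ⇒ r3c3=1.
Step 31. [r2c8∈{2,9}] row 2 places 2 nowhere but r2c8 ⇒ r2c8=2.
Step 32. [r5c9∈{4}] r5c9 has the single candidate 4, so r5c9=4.
Step 33. [r8c7∈{5}] r8c7's peers cover all but 5. So r8c7=5.
Step 34. [r3c8∈{3}] only 3 remains possible at r3c8. So r3c8=3.
Step 35. [r8c4∈{4}] r8c4's peers cover all but 4 ⇒ r8c4=4.
Step 36. [r9c7∈{1}] nothing but 1 survives at r9c7 ⇒ r9c7=1.
Step 37. [r2c7∈{9}] only 9 remains possible at r2c7, so r2c7=9.
Step 38. [r5c3∈{5}] nothing but 5 survives at r5c3 ⇒ r5c3=5.
Step 39. [r2c6∈{5}] nothing but 5 survives at r2c6. So r2c6=5.
Step 40. [r5c1∈{1}] r5c1's peers cover all but 1, so r5c1=1.
Step 41. [r9c4∈{7}] r9c4 has the single candidate 7. So r9c4=7.
Step 42. [r1c7∈{4}] r1c7's peers cover all but 4, so r1c7=4.
Step 43. [r9c3∈{9}] r9c3 has the single candidate 9 ⇒ r9c3=9.
Step 44. [r7c2∈{7}] r7c2 is down to just 7, so r7c2=7.
Step 45. [r6c4∈{2}] r6c4 is down to just 2, so r6c4=2.
Step 46. [r2c2∈{6}] r2c2's peers cover all but 6, so r2c2=6.
Step 47. [r7c5∈{6}] r7c5 is down to just 6. So r7c5=6.
Step 48. [r5c8∈{9}] r5c8 is down to just 9. So r5c8=9.
Step 49. [r9c9∈{6}] only 6 remains possible at r9c9 ⇒ r9c9=6.
Step 50. [r4c5∈{8}] nothing but 8 survives at r4c5, so r4c5=8.
Step 51. [r4c6∈{9}] nothing but 9 survives at r4c6. So r4c6=9.
Step 52. [r8c3∈{3}] r8c3 has the single candidate 3, so r8c3=3.

Answer: 3 5 2 1 9 7 4 6 8 / 7 6 4 8 3 5 9 2 1 / 8 9 1 6 4 2 7 3 5 / 4 3 7 5 8 9 6 1 2 / 1 2 5 3 7 6 8 9 4 / 9 8 6 2 1 4 3 5 7 / 5 7 8 9 6 1 2 4 3 / 6 1 3 4 2 8 5 7 9 / 2 4 9 7 5 3 1 8 6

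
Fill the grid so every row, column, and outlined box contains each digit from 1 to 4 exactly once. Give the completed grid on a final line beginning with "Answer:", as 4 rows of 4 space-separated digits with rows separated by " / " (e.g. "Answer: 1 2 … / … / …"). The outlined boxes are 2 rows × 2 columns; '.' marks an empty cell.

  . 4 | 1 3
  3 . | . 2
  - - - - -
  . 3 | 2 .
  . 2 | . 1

Step 1. [r4c1∈{4}] r4c1's peers cover all but 4. So r4c1=4.
Step 2. [r2c2∈{1}] r2c2's peers cover all but 1. So r2c2=1.
Step 3. [r4c3∈{3}] r4c3's peers cover all but 3 ⇒ r4c3=3.
Step 4. [r1c1∈{2}] r1c1 is down to just 2 ⇒ r1c1=2.
Step 5. [r3c4∈{4}] r3c4 has the single candidate 4, so r3c4=4.
Step 6. [r2c3∈{4}] nothing but 4 survives at r2c3, so r2c3=4.
Step 7. [r3c1∈{1}] nothing but 1 survives at r3c1, so r3c1=1.

Answer: 2 4 1 3 / 3 1 4 2 / 1 3 2 4 / 4 2 3 1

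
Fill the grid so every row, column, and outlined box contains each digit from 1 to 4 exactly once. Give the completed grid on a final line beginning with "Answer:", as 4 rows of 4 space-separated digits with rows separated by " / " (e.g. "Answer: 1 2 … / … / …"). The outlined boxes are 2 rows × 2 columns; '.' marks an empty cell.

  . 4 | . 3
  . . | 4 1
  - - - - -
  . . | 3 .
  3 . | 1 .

Step 1. [r4c2∈{2}] r4c2 has the single candidate 2 ⇒ r4c2=2.
Step 2. [r3c1∈{1,4}] col 1 places 4 nowhere but r3c1. So r3c1=4.
Step 3. [r1c3∈{2}] only 2 remains possible at r1c3, so r1c3=2.
Step 4. [r3c4∈{2}] r3c4 is down to just 2, so r3c4=2.
Step 5. [r3c2∈{1}] r3c2's peers cover all but 1 ⇒ r3c2=1.
Step 6. [r2c1∈{2}] r2c1 has the single candidate 2, so r2c1=2.
Step 7. [r2c2∈{3}] r2c2 has the single candidate 3. So r2c2=3.
Step 8. [r1c1∈{1}] r1c1 has the single candidate 1 ⇒ r1c1=1.
Step 9. [r4c4∈{4}] nothing but 4 survives at r4c4, so r4c4=4.

Answer: 1 4 2 3 / 2 3 4 1 / 4 1 3 2 / 3 2 1 4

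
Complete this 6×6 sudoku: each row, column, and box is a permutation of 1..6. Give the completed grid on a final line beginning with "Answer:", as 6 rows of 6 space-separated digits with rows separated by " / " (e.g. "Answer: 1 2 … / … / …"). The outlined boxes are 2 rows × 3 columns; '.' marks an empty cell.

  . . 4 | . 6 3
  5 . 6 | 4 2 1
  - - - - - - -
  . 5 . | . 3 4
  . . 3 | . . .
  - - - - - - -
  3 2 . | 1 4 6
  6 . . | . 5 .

Step 1. [r3c3∈{1,2}] col 3 places 2 nowhere but r3c3 ⇒ r3c3=2.
Step 2. [r1c2∈{1}] r1c2 is down to just 1 ⇒ r1c2=1.
Step 3. [r4c1∈{1,4}] col 1 places 4 nowhere but r4c1 ⇒ r4c1=4.
Step 4. [r6c6∈{2}] only 2 remains possible at r6c6, so r6c6=2.
Step 5. [r4c4∈{2,5,6}] r4c4 is the only open cell in row 4 admitting 2. So r4c4=2.
Step 6. [r4c6∈{5}] r4c6's peers cover all but 5. So r4c6=5.
Step 7. [r2c2∈{3}] r2c2's peers cover all but 3, so r2c2=3.
Step 8. [r1c4∈{5}] r1c4 is down to just 5. So r1c4=5.
Step 9. [r6c4∈{3}] r6c4's peers cover all but 3, so r6c4=3.
Step 10. [r4c2∈{6}] r4c2 has the single candidate 6. So r4c2=6.
Step 11. [r3c4∈{6}] only 6 remains possible at r3c4, so r3c4=6.
Step 12. [r6c3∈{1}] nothing but 1 survives at r6c3, so r6c3=1.
Step 13. [r4c5∈{1}] r4c5's peers cover all but 1 ⇒ r4c5=1.
Step 14. [r5c3∈{5}] r5c3 is down to just 5 ⇒ r5c3=5.
Step 15. [r3c1∈{1}] r3c1 is down to just 1. So r3c1=1.
Step 16. [r1c1∈{2}] only 2 remains possible at r1c1, so r1c1=2.
Step 17. [r6c2∈{4}] r6c2's peers cover all but 4, so r6c2=4.

Answer: 2 1 4 5 6 3 / 5 3 6 4 2 1 / 1 5 2 6 3 4 / 4 6 3 2 1 5 / 3 2 5 1 4 6 / 6 4 1 3 5 2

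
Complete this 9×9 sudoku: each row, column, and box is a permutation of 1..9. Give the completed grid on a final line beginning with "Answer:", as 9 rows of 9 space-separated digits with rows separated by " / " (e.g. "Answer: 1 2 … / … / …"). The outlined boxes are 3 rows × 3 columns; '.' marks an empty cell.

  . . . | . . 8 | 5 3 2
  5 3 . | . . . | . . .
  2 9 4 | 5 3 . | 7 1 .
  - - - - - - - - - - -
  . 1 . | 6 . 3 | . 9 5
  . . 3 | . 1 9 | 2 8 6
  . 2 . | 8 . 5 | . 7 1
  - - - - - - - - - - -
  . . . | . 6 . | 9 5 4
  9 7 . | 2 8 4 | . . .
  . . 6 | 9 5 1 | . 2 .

Step 1. [r6c5∈{4}] r6c5 has the single candidate 4 ⇒ r6c5=4.
Step 2. [r2c3∈{1,7,8}] across box 1, 8 lands solely at r2c3 ⇒ r2c3=8.
Step 3. [r5c4∈{7}] only 7 remains possible at r5c4, so r5c4=7.
Step 4. [r9c7∈{3,8}] col 7 places 8 nowhere but r9c7, so r9c7=8.
Step 5. [r2c6∈{2,6,7}] col 6 places 2 nowhere but r2c6, so r2c6=2.
Step 6. [r5c1∈{4}] only 4 remains possible at r5c1 ⇒ r5c1=4.
Step 7. [r2c8∈{4,6}] across col 8, 4 lands solely at r2c8, so r2c8=4.
Step 8. [r8c7∈{1,3,6}] 1 has one home in col 7: r8c7 ⇒ r8c7=1.
Step 9. [r4c3∈{7}] r4c3's peers cover all but 7. So r4c3=7.
Step 10. [r1c1∈{1,6,7}] col 1 places 7 nowhere but r1c1. So r1c1=7.
Step 11. [r7c1∈{1,3,8}] in col 1, 1 fits only at r7c1. So r7c1=1.
Step 12. [r2c4∈{1}] nothing but 1 survives at r2c4, so r2c4=1.
Step 13. [r1c5∈{9}] r1c5's peers cover all but 9. So r1c5=9.
Step 14. [r9c9∈{3,7}] r9c9 is the only open cell in row 9 admitting 7, so r9c9=7.
Step 15. [r2c5∈{7}] nothing but 7 survives at r2c5. So r2c5=7.
Step 16. [r1c3∈{1}] r1c3's peers cover all but 1 ⇒ r1c3=1.
Step 17. [r8c9∈{3}] only 3 remains possible at r8c9 ⇒ r8c9=3.
Step 18. [r7c2∈{8}] nothing but 8 survives at r7c2 ⇒ r7c2=8.
Step 19. [r6c3∈{9}] r6c3 has the single candidate 9. So r6c3=9.
Step 20. [r2c9∈{9}] r2c9 is down to just 9, so r2c9=9.
Step 21. [r5c2∈{5}] only 5 remains possible at r5c2. So r5c2=5.
Step 22. [r6c1∈{6}] nothing but 6 survives at r6c1, so r6c1=6.
Step 23. [r7c4∈{3}] r7c4's peers cover all but 3 ⇒ r7c4=3.
Step 24. [r3c9∈{8}] r3c9 has the single candidate 8, so r3c9=8.
Step 25. [r9c1∈{3}] only 3 remains possible at r9c1. So r9c1=3.
Step 26. [r1c4∈{4}] r1c4's peers cover all but 4 ⇒ r1c4=4.
Step 27. [r7c6∈{7}] nothing but 7 survives at r7c6, so r7c6=7.
Step 28. [r8c3∈{5}] r8c3 has the single candidate 5. So r8c3=5.
Step 29. [r1c2∈{6}] only 6 remains possible at r1c2 ⇒ r1c2=6.
Step 30. [r4c1∈{8}] only 8 remains possible at r4c1. So r4c1=8.
Step 31. [r8c8∈{6}] r8c8 has the single candidate 6, so r8c8=6.
Step 32. [r9c2∈{4}] r9c2 is down to just 4, so r9c2=4.
Step 33. [r7c3∈{2}] r7c3's peers cover all but 2, so r7c3=2.
Step 34. [r2c7∈{6}] r2c7 is down to just 6 ⇒ r2c7=6.
Step 35. [r4c7∈{4}] nothing but 4 survives at r4c7, so r4c7=4.
Step 36. [r3c6∈{6}] r3c6 is down to just 6. So r3c6=6.
Step 37. [r6c7∈{3}] r6c7 is down to just 3, so r6c7=3.
Step 38. [r4c5∈{2}] r4c5 is down to just 2 ⇒ r4c5=2.

Answer: 7 6 1 4 9 8 5 3 2 / 5 3 8 1 7 2 6 4 9 / 2 9 4 5 3 6 7 1 8 / 8 1 7 6 2 3 4 9 5 / 4 5 3 7 1 9 2 8 6 / 6 2 9 8 4 5 3 7 1 / 1 8 2 3 6 7 9 5 4 / 9 7 5 2 8 4 1 6 3 / 3 4 6 9 5 1 8 2 7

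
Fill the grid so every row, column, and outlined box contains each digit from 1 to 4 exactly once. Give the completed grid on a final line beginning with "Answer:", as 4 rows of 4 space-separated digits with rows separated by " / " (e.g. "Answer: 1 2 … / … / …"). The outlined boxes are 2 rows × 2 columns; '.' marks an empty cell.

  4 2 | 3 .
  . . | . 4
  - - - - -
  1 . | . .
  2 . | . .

Step 1. [r1c4∈{1}] r1c4's peers cover all but 1 ⇒ r1c4=1.
Step 2. [r3c4∈{2,3}] 2 has one home in col 4: r3c4. So r3c4=2.
Step 3. [r3c2∈{3,4}] across row 3, 3 lands solely at r3c2 ⇒ r3c2=3.
Step 4. [r4c3∈{1,4}] across row 4, 1 lands solely at r4c3 ⇒ r4c3=1.
Step 5. [r4c4∈{3}] r4c4 has the single candidate 3, so r4c4=3.
Step 6. [r2c1∈{3}] r2c1 has the single candidate 3. So r2c1=3.
Step 7. [r2c2∈{1}] r2c2 is down to just 1 ⇒ r2c2=1.
Step 8. [r3c3∈{4}] nothing but 4 survives at r3c3. So r3c3=4.
Step 9. [r2c3∈{2}] r2c3 is down to just 2, so r2c3=2.
Step 10. [r4c2∈{4}] nothing but 4 survives at r4c2, so r4c2=4.

Answer: 4 2 3 1 / 3 1 2 4 / 1 3 4 2 / 2 4 1 3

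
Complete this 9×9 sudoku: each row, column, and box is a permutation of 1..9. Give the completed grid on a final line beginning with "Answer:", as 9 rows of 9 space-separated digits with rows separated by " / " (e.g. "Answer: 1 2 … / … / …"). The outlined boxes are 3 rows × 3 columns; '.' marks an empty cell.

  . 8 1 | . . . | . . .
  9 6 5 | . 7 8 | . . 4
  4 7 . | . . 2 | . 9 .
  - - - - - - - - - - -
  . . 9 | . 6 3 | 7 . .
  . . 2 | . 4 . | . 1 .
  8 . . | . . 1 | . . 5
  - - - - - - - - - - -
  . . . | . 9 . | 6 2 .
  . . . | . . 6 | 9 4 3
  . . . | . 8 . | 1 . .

Step 1. [r9c9∈{7}] r9c9 is down to just 7 ⇒ r9c9=7.
Step 2. [r3c3∈{3}] r3c3 has the single candidate 3. So r3c3=3.
Step 3. [r4c2∈{1,4,5}] r4c2 is the only open cell in row 4 admitting 4 ⇒ r4c2=4.
Step 4. [r6c2∈{3}] only 3 remains possible at r6c2, so r6c2=3.
Step 5. [r5c2∈{5}] r5c2's peers cover all but 5, so r5c2=5.
Step 6. [r4c4∈{2,5,8}] across row 4, 5 lands solely at r4c4, so r4c4=5.
Step 7. [r1c5∈{3,5}] in col 5, 3 fits only at r1c5. So r1c5=3.
Step 8. [r6c4∈{2,7,9}] row 6 places 9 nowhere but r6c4. So r6c4=9.
Step 9. [r2c4∈{1}] only 1 remains possible at r2c4, so r2c4=1.
Step 10. [r7c9∈{8}] only 8 remains possible at r7c9. So r7c9=8.
Step 11. [r2c7∈{2,3}] in row 2, 2 fits only at r2c7, so r2c7=2.
Step 12. [r6c3∈{6,7}] row 6 places 7 nowhere but r6c3, so r6c3=7.
Step 13. [r8c5∈{1,2,5}] across col 5, 1 lands solely at r8c5. So r8c5=1.
Step 14. [r8c1∈{2,5,7}] row 8 places 5 nowhere but r8c1. So r8c1=5.
Step 15. [r1c9∈{6}] r1c9 is down to just 6, so r1c9=6.
Step 16. [r7c6∈{4,5,7}] row 7 places 5 nowhere but r7c6, so r7c6=5.
Step 17. [r9c6∈{4}] only 4 remains possible at r9c6, so r9c6=4.
Step 18. [r7c1∈{1,3,7}] col 1 places 7 nowhere but r7c1 ⇒ r7c1=7.
Step 19. [r9c1∈{2,3,6}] col 1 places 3 nowhere but r9c1, so r9c1=3.
Step 20. [r8c2∈{2}] r8c2 is down to just 2 ⇒ r8c2=2.
Step 21. [r3c7∈{5,8}] in row 3, 8 fits only at r3c7 ⇒ r3c7=8.
Step 22. [r8c4∈{7}] only 7 remains possible at r8c4, so r8c4=7.
Step 23. [r9c8∈{5}] r9c8 has the single candidate 5 ⇒ r9c8=5.
Step 24. [r7c3∈{4}] r7c3 has the single candidate 4 ⇒ r7c3=4.
Step 25. [r3c4∈{6}] nothing but 6 survives at r3c4 ⇒ r3c4=6.
Step 26. [r1c4∈{4}] only 4 remains possible at r1c4. So r1c4=4.
Step 27. [r4c9∈{2}] r4c9's peers cover all but 2. So r4c9=2.
Step 28. [r5c4∈{8}] r5c4 is down to just 8 ⇒ r5c4=8.
Step 29. [r6c5∈{2}] r6c5 has the single candidate 2, so r6c5=2.
Step 30. [r7c2∈{1}] r7c2 has the single candidate 1, so r7c2=1.
Step 31. [r9c4∈{2}] nothing but 2 survives at r9c4, so r9c4=2.
Step 32. [r3c9∈{1}] only 1 remains possible at r3c9. So r3c9=1.
Step 33. [r9c2∈{9}] r9c2 has the single candidate 9. So r9c2=9.
Step 34. [r8c3∈{8}] only 8 remains possible at r8c3, so r8c3=8.
Step 35. [r1c8∈{7}] only 7 remains possible at r1c8. So r1c8=7.
Step 36. [r1c1∈{2}] r1c1 is down to just 2 ⇒ r1c1=2.
Step 37. [r5c1∈{6}] r5c1's peers cover all but 6, so r5c1=6.
Step 38. [r1c6∈{9}] r1c6 is down to just 9. So r1c6=9.
Step 39. [r5c6∈{7}] nothing but 7 survives at r5c6, so r5c6=7.
Step 40. [r4c1∈{1}] only 1 remains possible at r4c1, so r4c1=1.
Step 41. [r4c8∈{8}] nothing but 8 survives at r4c8. So r4c8=8.
Step 42. [r5c9∈{9}] r5c9 is down to just 9. So r5c9=9.
Step 43. [r5c7∈{3}] only 3 remains possible at r5c7, so r5c7=3.
Step 44. [r7c4∈{3}] only 3 remains possible at r7c4 ⇒ r7c4=3.
Step 45. [r6c8∈{6}] r6c8 has the single candidate 6, so r6c8=6.
Step 46. [r2c8∈{3}] nothing but 3 survives at r2c8 ⇒ r2c8=3.
Step 47. [r6c7∈{4}] r6c7's peers cover all but 4, so r6c7=4.
Step 48. [r1c7∈{5}] nothing but 5 survives at r1c7. So r1c7=5.
Step 49. [r9c3∈{6}] r9c3's peers cover all but 6, so r9c3=6.
Step 50. [r3c5∈{5}] r3c5's peers cover all but 5 ⇒ r3c5=5.

Answer: 2 8 1 4 3 9 5 7 6 / 9 6 5 1 7 8 2 3 4 / 4 7 3 6 5 2 8 9 1 / 1 4 9 5 6 3 7 8 2 / 6 5 2 8 4 7 3 1 9 / 8 3 7 9 2 1 4 6 5 / 7 1 4 3 9 5 6 2 8 / 5 2 8 7 1 6 9 4 3 / 3 9 6 2 8 4 1 5 7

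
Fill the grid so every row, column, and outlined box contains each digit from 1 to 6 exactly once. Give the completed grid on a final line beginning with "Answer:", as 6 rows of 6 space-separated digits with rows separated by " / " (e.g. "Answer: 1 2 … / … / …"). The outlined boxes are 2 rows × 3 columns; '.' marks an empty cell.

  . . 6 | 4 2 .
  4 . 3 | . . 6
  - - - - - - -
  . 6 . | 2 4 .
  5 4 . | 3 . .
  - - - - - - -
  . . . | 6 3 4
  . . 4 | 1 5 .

Step 1. [r1c1∈{1}] r1c1 is down to just 1 ⇒ r1c1=1.
Step 2. [r5c1∈{2}] only 2 remains possible at r5c1 ⇒ r5c1=2.
Step 3. [r1c2∈{5}] r1c2 is down to just 5 ⇒ r1c2=5.
Step 4. [r3c3∈{1}] r3c3 has the single candidate 1, so r3c3=1.
Step 5. [r4c5∈{1,6}] 6 has one home in row 4: r4c5, so r4c5=6.
Step 6. [r6c2∈{3}] r6c2 is down to just 3. So r6c2=3.
Step 7. [r3c6∈{5}] r3c6 is down to just 5. So r3c6=5.
Step 8. [r2c5∈{1}] r2c5's peers cover all but 1. So r2c5=1.
Step 9. [r4c3∈{2}] nothing but 2 survives at r4c3. So r4c3=2.
Step 10. [r6c6∈{2}] r6c6 is down to just 2, so r6c6=2.
Step 11. [r1c6∈{3}] r1c6's peers cover all but 3. So r1c6=3.
Step 12. [r2c4∈{5}] nothing but 5 survives at r2c4. So r2c4=5.
Step 13. [r5c2∈{1}] r5c2 is down to just 1 ⇒ r5c2=1.
Step 14. [r3c1∈{3}] nothing but 3 survives at r3c1 ⇒ r3c1=3.
Step 15. [r5c3∈{5}] r5c3's peers cover all but 5, so r5c3=5.
Step 16. [r6c1∈{6}] only 6 remains possible at r6c1. So r6c1=6.
Step 17. [r2c2∈{2}] r2c2's peers cover all but 2. So r2c2=2.
Step 18. [r4c6∈{1}] r4c6's peers cover all but 1, so r4c6=1.

Answer: 1 5 6 4 2 3 / 4 2 3 5 1 6 / 3 6 1 2 4 5 / 5 4 2 3 6 1 / 2 1 5 6 3 4 / 6 3 4 1 5 2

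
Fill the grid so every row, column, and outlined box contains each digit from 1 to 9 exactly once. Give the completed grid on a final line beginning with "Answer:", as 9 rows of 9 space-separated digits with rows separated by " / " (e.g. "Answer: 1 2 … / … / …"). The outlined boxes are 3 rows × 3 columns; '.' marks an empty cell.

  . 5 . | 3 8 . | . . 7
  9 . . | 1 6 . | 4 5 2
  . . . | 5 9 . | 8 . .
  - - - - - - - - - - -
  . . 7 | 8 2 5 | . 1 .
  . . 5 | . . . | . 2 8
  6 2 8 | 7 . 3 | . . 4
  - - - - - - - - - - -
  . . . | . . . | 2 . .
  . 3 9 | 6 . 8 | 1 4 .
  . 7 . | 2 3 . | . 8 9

Step 1. [r3c1∈{1,2,3,4,7}] r3c1 is the only open cell in col 1 admitting 7 ⇒ r3c1=7.
Step 2. [r7c1∈{1,4,5,8}] across col 1, 8 lands solely at r7c1. So r7c1=8.
Step 3. [r8c9∈{5}] only 5 remains possible at r8c9. So r8c9=5.
Step 4. [r9c7∈{6}] only 6 remains possible at r9c7 ⇒ r9c7=6.
Step 5. [r6c8∈{9}] r6c8's peers cover all but 9, so r6c8=9.
Step 6. [r3c9∈{1,3,6}] r3c9 is the only open cell in col 9 admitting 1, so r3c9=1.
Step 7. [r7c8∈{3,7}] across col 8, 7 lands solely at r7c8 ⇒ r7c8=7.
Step 8. [r6c5∈{1}] nothing but 1 survives at r6c5. So r6c5=1.
Step 9. [r5c5∈{4}] nothing but 4 survives at r5c5, so r5c5=4.
Step 10. [r7c4∈{4,9}] across col 4, 4 lands solely at r7c4. So r7c4=4.
Step 11. [r4c7∈{3}] only 3 remains possible at r4c7 ⇒ r4c7=3.
Step 12. [r4c1∈{4}] r4c1's peers cover all but 4. So r4c1=4.
Step 13. [r3c2∈{4,6}] across col 2, 4 lands solely at r3c2, so r3c2=4.
Step 14. [r9c6∈{1}] only 1 remains possible at r9c6. So r9c6=1.
Step 15. [r5c4∈{9}] only 9 remains possible at r5c4, so r5c4=9.
Step 16. [r3c8∈{3,6}] 3 has one home in col 8: r3c8 ⇒ r3c8=3.
Step 17. [r3c3∈{2,6}] in row 3, 6 fits only at r3c3. So r3c3=6.
Step 18. [r1c3∈{1,2}] in col 3, 2 fits only at r1c3 ⇒ r1c3=2.
Step 19. [r5c2∈{1}] only 1 remains possible at r5c2 ⇒ r5c2=1.
Step 20. [r8c5∈{7}] nothing but 7 survives at r8c5 ⇒ r8c5=7.
Step 21. [r7c2∈{6}] r7c2's peers cover all but 6 ⇒ r7c2=6.
Step 22. [r8c1∈{2}] r8c1 has the single candidate 2 ⇒ r8c1=2.
Step 23. [r2c2∈{8}] r2c2's peers cover all but 8. So r2c2=8.
Step 24. [r9c3∈{4}] nothing but 4 survives at r9c3 ⇒ r9c3=4.
Step 25. [r4c9∈{6}] r4c9's peers cover all but 6 ⇒ r4c9=6.
Step 26. [r6c7∈{5}] r6c7 has the single candidate 5. So r6c7=5.
Step 27. [r7c5∈{5}] r7c5 is down to just 5. So r7c5=5.
Step 28. [r5c7∈{7}] only 7 remains possible at r5c7, so r5c7=7.
Step 29. [r1c1∈{1}] nothing but 1 survives at r1c1, so r1c1=1.
Step 30. [r2c3∈{3}] r2c3 is down to just 3 ⇒ r2c3=3.
Step 31. [r1c7∈{9}] r1c7's peers cover all but 9 ⇒ r1c7=9.
Step 32. [r1c8∈{6}] r1c8 is down to just 6. So r1c8=6.
Step 33. [r9c1∈{5}] nothing but 5 survives at r9c1, so r9c1=5.
Step 34. [r7c3∈{1}] nothing but 1 survives at r7c3 ⇒ r7c3=1.
Step 35. [r5c6∈{6}] only 6 remains possible at r5c6 ⇒ r5c6=6.
Step 36. [r3c6∈{2}] r3c6 is down to just 2. So r3c6=2.
Step 37. [r5c1∈{3}] only 3 remains possible at r5c1 ⇒ r5c1=3.
Step 38. [r2c6∈{7}] r2c6 is down to just 7, so r2c6=7.
Step 39. [r1c6∈{4}] r1c6's peers cover all but 4, so r1c6=4.
Step 40. [r4c2∈{9}] r4c2's peers cover all but 9, so r4c2=9.
Step 41. [r7c6∈{9}] r7c6 has the single candidate 9. So r7c6=9.
Step 42. [r7c9∈{3}] nothing but 3 survives at r7c9 ⇒ r7c9=3.

Answer: 1 5 2 3 8 4 9 6 7 / 9 8 3 1 6 7 4 5 2 / 7 4 6 5 9 2 8 3 1 / 4 9 7 8 2 5 3 1 6 / 3 1 5 9 4 6 7 2 8 / 6 2 8 7 1 3 5 9 4 / 8 6 1 4 5 9 2 7 3 / 2 3 9 6 7 8 1 4 5 / 5 7 4 2 3 1 6 8 9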